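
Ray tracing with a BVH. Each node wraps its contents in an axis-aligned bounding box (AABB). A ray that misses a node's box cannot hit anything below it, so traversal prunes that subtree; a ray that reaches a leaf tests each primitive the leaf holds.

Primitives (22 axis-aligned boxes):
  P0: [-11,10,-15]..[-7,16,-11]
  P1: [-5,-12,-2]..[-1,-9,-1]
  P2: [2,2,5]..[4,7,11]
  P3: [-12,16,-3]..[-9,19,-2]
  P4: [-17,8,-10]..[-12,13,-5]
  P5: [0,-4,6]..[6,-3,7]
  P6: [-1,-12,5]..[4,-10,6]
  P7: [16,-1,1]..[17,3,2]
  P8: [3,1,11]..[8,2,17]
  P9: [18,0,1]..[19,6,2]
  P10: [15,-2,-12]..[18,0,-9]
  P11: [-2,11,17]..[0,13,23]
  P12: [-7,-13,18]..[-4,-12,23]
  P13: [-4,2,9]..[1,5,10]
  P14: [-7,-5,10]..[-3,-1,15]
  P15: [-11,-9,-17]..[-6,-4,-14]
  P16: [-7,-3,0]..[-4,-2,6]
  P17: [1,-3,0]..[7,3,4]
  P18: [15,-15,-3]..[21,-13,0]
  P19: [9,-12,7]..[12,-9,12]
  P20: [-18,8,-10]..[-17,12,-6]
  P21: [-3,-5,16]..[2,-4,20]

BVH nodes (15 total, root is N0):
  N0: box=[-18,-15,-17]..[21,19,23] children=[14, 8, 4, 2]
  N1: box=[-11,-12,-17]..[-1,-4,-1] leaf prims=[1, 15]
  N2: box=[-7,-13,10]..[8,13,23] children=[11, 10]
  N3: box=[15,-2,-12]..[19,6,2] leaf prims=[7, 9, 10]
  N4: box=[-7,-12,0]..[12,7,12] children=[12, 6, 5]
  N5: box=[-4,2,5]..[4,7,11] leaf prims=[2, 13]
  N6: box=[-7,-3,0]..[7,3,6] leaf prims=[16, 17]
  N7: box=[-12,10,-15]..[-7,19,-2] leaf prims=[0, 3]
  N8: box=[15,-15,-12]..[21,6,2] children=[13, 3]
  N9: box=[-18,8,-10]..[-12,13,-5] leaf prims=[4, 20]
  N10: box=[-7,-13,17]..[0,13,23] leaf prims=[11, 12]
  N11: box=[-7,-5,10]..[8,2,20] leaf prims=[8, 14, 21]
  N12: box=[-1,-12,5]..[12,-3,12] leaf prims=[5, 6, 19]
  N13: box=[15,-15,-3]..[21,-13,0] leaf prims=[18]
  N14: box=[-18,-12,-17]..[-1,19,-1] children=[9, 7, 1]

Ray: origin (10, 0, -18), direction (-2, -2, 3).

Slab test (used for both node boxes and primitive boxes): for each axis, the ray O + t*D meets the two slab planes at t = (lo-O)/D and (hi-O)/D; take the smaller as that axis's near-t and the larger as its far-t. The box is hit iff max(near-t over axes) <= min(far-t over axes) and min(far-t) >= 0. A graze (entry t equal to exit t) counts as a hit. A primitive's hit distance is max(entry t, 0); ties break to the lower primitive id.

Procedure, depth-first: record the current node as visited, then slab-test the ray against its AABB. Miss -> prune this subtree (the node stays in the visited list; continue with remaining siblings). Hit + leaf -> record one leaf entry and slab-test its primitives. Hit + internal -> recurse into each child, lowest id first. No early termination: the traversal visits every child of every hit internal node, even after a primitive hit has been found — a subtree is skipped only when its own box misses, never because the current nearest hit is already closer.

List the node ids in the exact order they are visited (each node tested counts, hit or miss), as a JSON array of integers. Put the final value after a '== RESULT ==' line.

Traverse from the root:
N0 x:[-11/2,14] y:[-19/2,15/2] z:[1/3,41/3] -> hit [1/3,15/2], descend [2, 4, 8, 14]
  N2 x:[1,17/2] y:[-13/2,13/2] z:[28/3,41/3] -> miss, prune
  N4 x:[-1,17/2] y:[-7/2,6] z:[6,10] -> hit [6,6], descend [5, 6, 12]
    N5 x:[3,7] y:[-7/2,-1] z:[23/3,29/3] -> miss, prune
    N6 x:[3/2,17/2] y:[-3/2,3/2] z:[6,8] -> miss, prune
    N12 x:[-1,11/2] y:[3/2,6] z:[23/3,10] -> miss, prune
  N8 x:[-11/2,-5/2] y:[-3,15/2] z:[2,20/3] -> miss, prune
  N14 x:[11/2,14] y:[-19/2,6] z:[1/3,17/3] -> hit [11/2,17/3], descend [1, 7, 9]
    N1 x:[11/2,21/2] y:[2,6] z:[1/3,17/3] -> hit [11/2,17/3] leaf, test {P1@t=11/2, P15(miss)}
    N7 x:[17/2,11] y:[-19/2,-5] z:[1,16/3] -> miss, prune
    N9 x:[11,14] y:[-13/2,-4] z:[8/3,13/3] -> miss, prune

order=[0, 2, 4, 5, 6, 12, 8, 14, 1, 7, 9]  |boxes|=11  |leaves|=1  hit=P1

== RESULT ==
[0, 2, 4, 5, 6, 12, 8, 14, 1, 7, 9]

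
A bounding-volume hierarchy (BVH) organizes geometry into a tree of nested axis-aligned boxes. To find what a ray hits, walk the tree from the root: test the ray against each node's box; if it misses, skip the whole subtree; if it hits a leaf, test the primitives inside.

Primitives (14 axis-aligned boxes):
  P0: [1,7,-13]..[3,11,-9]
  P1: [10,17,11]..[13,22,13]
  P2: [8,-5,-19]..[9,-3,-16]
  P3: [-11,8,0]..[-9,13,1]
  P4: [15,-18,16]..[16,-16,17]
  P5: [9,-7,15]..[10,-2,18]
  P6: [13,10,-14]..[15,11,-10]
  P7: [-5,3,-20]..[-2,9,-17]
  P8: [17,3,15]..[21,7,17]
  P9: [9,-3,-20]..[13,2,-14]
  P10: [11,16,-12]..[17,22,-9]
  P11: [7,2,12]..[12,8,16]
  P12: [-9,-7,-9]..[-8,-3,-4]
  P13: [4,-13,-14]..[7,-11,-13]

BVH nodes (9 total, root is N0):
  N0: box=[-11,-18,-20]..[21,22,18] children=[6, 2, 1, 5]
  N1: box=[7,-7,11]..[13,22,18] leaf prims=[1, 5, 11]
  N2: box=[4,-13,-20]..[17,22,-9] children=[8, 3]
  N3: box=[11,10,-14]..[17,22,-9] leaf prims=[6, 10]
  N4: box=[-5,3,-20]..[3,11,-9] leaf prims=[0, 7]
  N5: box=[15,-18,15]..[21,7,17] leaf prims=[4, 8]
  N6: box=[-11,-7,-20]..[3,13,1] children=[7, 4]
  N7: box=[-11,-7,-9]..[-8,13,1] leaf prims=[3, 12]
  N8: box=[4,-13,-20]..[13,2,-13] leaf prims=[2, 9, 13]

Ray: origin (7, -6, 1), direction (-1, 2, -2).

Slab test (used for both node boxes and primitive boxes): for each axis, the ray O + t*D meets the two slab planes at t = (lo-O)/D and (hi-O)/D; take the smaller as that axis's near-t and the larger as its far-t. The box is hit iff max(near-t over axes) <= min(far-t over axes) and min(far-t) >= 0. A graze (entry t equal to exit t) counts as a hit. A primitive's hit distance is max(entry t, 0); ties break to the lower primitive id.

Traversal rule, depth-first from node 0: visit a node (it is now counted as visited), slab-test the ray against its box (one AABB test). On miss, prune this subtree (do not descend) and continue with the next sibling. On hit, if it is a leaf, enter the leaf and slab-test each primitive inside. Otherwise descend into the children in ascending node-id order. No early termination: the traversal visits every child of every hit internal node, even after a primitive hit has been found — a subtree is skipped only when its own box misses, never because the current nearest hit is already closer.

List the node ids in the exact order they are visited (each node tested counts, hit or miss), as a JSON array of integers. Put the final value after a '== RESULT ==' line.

Walk:
N0 x:[-14,18] y:[-6,14] z:[-17/2,21/2] -> hit [-6,21/2], descend [1, 2, 5, 6]
  N1 x:[-6,0] y:[-1/2,14] z:[-17/2,-5] -> miss, prune
  N2 x:[-10,3] y:[-7/2,14] z:[5,21/2] -> miss, prune
  N5 x:[-14,-8] y:[-6,13/2] z:[-8,-7] -> miss, prune
  N6 x:[4,18] y:[-1/2,19/2] z:[0,21/2] -> hit [4,19/2], descend [4, 7]
    N4 x:[4,12] y:[9/2,17/2] z:[5,21/2] -> hit [5,17/2] leaf, test {P0(miss), P7(miss)}
    N7 x:[15,18] y:[-1/2,19/2] z:[0,5] -> miss, prune

Summary -> nodes [0, 1, 2, 5, 6, 4, 7]; box-tests=7; leaf-entries=1; first=miss

== RESULT ==
[0, 1, 2, 5, 6, 4, 7]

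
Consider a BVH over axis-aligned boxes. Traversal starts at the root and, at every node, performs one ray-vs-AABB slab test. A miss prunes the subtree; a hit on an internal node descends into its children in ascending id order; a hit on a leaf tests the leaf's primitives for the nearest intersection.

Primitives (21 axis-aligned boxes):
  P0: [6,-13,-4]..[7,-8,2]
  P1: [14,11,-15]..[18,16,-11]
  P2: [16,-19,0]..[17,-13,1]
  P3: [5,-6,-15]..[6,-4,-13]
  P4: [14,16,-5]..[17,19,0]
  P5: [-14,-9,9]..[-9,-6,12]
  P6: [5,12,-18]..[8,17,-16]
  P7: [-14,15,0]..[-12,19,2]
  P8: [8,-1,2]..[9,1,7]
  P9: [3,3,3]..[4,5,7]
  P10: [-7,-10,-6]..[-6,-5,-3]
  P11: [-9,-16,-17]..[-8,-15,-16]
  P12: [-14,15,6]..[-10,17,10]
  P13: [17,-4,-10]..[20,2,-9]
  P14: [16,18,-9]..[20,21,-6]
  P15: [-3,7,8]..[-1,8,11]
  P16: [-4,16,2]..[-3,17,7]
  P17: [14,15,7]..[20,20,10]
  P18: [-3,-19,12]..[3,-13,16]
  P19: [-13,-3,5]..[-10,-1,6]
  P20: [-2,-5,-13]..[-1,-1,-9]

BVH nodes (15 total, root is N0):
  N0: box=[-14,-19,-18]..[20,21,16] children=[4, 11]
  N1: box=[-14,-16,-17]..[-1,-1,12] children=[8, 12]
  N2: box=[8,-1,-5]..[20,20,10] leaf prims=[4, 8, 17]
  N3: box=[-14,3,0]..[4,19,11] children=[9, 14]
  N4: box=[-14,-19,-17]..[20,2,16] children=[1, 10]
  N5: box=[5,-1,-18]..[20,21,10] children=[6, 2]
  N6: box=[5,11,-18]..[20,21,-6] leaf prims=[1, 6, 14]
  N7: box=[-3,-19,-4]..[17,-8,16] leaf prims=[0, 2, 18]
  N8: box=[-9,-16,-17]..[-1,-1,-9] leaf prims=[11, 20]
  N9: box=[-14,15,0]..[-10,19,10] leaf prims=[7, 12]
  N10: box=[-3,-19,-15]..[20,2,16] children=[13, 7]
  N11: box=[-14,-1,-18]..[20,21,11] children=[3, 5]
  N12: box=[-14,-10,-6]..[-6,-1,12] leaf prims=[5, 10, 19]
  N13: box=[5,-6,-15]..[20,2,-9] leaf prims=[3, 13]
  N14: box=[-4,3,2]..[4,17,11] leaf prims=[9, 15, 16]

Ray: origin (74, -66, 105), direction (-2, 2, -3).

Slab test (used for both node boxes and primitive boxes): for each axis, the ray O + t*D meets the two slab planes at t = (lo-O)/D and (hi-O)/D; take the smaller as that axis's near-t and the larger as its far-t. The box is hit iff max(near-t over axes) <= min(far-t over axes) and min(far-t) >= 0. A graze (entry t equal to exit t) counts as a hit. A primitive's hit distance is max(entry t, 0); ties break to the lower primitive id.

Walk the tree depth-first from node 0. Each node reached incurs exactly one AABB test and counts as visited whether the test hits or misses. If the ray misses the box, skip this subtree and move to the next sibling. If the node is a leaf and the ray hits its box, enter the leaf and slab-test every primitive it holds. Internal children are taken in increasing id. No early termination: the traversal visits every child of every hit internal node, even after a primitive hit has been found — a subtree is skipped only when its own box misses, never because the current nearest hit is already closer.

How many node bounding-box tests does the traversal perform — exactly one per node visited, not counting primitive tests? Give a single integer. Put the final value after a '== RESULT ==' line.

Walk:
N0 x:[27,44] y:[47/2,87/2] z:[89/3,41] -> hit [89/3,41], descend [4, 11]
  N4 x:[27,44] y:[47/2,34] z:[89/3,122/3] -> hit [89/3,34], descend [1, 10]
    N1 x:[75/2,44] y:[25,65/2] z:[31,122/3] -> miss, prune
    N10 x:[27,77/2] y:[47/2,34] z:[89/3,40] -> hit [89/3,34], descend [7, 13]
      N7 x:[57/2,77/2] y:[47/2,29] z:[89/3,109/3] -> miss, prune
      N13 x:[27,69/2] y:[30,34] z:[38,40] -> miss, prune
  N11 x:[27,44] y:[65/2,87/2] z:[94/3,41] -> hit [65/2,41], descend [3, 5]
    N3 x:[35,44] y:[69/2,85/2] z:[94/3,35] -> hit [35,35], descend [9, 14]
      N9 x:[42,44] y:[81/2,85/2] z:[95/3,35] -> miss, prune
      N14 x:[35,39] y:[69/2,83/2] z:[94/3,103/3] -> miss, prune
    N5 x:[27,69/2] y:[65/2,87/2] z:[95/3,41] -> hit [65/2,69/2], descend [2, 6]
      N2 x:[27,33] y:[65/2,43] z:[95/3,110/3] -> hit [65/2,33] leaf, test {P4(miss), P8@t=98/3, P17(miss)}
      N6 x:[27,69/2] y:[77/2,87/2] z:[37,41] -> miss, prune

order=[0, 4, 1, 10, 7, 13, 11, 3, 9, 14, 5, 2, 6]  |boxes|=13  |leaves|=1  hit=P8

== RESULT ==
13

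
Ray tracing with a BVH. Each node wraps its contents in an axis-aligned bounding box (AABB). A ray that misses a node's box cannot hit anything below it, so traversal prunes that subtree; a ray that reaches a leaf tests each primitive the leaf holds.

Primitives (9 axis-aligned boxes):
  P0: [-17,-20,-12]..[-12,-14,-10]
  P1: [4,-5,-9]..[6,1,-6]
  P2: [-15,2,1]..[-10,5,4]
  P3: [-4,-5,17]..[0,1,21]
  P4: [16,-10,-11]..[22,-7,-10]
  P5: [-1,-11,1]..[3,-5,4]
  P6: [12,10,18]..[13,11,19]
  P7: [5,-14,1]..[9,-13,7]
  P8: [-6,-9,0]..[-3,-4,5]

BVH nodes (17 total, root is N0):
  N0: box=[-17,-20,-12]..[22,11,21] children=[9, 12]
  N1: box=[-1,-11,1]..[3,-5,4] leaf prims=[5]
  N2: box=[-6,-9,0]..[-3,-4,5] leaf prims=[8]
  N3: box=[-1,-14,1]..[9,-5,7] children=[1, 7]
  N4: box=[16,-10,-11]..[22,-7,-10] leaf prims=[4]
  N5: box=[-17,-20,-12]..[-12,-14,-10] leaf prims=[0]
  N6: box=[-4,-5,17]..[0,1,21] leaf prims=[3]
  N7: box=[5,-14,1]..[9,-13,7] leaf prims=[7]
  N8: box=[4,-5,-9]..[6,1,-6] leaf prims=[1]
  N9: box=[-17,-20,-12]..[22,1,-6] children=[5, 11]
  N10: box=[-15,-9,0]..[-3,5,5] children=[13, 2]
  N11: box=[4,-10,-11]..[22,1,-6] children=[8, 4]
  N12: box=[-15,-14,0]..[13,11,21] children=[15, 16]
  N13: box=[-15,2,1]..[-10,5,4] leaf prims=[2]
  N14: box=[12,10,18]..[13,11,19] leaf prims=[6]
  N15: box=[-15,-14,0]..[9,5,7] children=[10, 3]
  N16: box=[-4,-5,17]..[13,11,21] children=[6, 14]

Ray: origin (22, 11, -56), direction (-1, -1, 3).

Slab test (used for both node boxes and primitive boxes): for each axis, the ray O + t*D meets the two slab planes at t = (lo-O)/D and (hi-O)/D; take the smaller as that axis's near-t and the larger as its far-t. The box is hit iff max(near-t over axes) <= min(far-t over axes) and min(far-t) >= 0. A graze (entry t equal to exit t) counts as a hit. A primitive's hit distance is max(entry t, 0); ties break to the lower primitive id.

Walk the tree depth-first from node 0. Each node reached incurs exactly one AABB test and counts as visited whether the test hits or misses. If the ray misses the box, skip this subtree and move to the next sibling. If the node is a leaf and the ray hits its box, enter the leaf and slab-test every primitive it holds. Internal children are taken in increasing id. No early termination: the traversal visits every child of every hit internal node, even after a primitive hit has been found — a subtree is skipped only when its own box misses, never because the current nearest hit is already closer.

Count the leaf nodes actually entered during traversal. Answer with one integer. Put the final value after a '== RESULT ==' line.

Trace the traversal:
N0 x:[0,39] y:[0,31] z:[44/3,77/3] -> hit [44/3,77/3], descend [9, 12]
  N9 x:[0,39] y:[10,31] z:[44/3,50/3] -> hit [44/3,50/3], descend [5, 11]
    N5 x:[34,39] y:[25,31] z:[44/3,46/3] -> miss, prune
    N11 x:[0,18] y:[10,21] z:[15,50/3] -> hit [15,50/3], descend [4, 8]
      N4 x:[0,6] y:[18,21] z:[15,46/3] -> miss, prune
      N8 x:[16,18] y:[10,16] z:[47/3,50/3] -> hit [16,16] leaf, test {P1@t=16}
  N12 x:[9,37] y:[0,25] z:[56/3,77/3] -> hit [56/3,25], descend [15, 16]
    N15 x:[13,37] y:[6,25] z:[56/3,21] -> hit [56/3,21], descend [3, 10]
      N3 x:[13,23] y:[16,25] z:[19,21] -> hit [19,21], descend [1, 7]
        N1 x:[19,23] y:[16,22] z:[19,20] -> hit [19,20] leaf, test {P5@t=19}
        N7 x:[13,17] y:[24,25] z:[19,21] -> miss, prune
      N10 x:[25,37] y:[6,20] z:[56/3,61/3] -> miss, prune
    N16 x:[9,26] y:[0,16] z:[73/3,77/3] -> miss, prune

Visited [0, 9, 5, 11, 4, 8, 12, 15, 3, 1, 7, 10, 16]. Tests: 13 box, 2 leaf. Nearest: P1.

== RESULT ==
2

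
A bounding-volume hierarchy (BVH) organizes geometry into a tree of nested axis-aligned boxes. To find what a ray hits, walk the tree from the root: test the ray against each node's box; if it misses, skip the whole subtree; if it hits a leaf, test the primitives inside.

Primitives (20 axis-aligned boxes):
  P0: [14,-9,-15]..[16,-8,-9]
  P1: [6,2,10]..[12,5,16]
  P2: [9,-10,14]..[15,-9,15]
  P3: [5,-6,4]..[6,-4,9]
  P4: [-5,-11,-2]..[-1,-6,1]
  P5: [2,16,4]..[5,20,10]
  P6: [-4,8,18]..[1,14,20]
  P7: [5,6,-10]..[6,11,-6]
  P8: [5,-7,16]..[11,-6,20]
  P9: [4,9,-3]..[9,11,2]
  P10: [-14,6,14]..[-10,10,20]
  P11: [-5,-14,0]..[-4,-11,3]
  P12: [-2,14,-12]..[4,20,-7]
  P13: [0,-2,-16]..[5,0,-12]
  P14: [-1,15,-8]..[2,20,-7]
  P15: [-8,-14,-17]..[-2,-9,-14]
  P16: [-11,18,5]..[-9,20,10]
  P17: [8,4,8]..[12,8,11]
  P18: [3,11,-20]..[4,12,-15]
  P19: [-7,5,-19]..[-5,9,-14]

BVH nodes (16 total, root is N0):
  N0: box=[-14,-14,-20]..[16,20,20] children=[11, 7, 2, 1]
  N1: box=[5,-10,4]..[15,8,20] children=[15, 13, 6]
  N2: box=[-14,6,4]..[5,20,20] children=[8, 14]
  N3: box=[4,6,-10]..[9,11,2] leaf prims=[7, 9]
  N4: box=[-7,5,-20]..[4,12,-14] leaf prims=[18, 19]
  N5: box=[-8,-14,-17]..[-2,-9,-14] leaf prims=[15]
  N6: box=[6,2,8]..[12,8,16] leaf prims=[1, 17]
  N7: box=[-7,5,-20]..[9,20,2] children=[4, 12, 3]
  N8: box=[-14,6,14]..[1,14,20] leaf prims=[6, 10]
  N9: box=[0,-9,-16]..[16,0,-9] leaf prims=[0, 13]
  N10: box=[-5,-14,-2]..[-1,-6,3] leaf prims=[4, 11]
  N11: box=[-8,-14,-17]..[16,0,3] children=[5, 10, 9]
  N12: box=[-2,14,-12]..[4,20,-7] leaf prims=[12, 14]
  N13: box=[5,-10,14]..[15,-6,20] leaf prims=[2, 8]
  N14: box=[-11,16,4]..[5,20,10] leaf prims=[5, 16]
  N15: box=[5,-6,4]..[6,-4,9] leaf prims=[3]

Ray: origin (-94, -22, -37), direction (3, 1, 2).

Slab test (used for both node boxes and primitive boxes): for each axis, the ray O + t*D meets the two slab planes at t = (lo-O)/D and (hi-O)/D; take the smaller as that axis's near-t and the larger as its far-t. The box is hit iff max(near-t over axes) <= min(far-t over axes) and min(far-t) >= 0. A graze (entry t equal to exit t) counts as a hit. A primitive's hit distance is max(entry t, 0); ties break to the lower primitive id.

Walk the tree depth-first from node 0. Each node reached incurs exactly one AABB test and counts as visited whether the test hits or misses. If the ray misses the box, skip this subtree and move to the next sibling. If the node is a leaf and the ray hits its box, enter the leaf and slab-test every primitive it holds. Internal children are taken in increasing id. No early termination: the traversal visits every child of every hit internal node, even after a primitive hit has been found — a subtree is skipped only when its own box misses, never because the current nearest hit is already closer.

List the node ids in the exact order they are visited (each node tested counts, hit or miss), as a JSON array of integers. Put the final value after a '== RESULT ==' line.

Trace the traversal:
N0 x:[80/3,110/3] y:[8,42] z:[17/2,57/2] -> hit [80/3,57/2], descend [1, 2, 7, 11]
  N1 x:[33,109/3] y:[12,30] z:[41/2,57/2] -> miss, prune
  N2 x:[80/3,33] y:[28,42] z:[41/2,57/2] -> hit [28,57/2], descend [8, 14]
    N8 x:[80/3,95/3] y:[28,36] z:[51/2,57/2] -> hit [28,57/2] leaf, test {P6(miss), P10@t=28}
    N14 x:[83/3,33] y:[38,42] z:[41/2,47/2] -> miss, prune
  N7 x:[29,103/3] y:[27,42] z:[17/2,39/2] -> miss, prune
  N11 x:[86/3,110/3] y:[8,22] z:[10,20] -> miss, prune

Summary -> nodes [0, 1, 2, 8, 14, 7, 11]; box-tests=7; leaf-entries=1; first=P10

== RESULT ==
[0, 1, 2, 8, 14, 7, 11]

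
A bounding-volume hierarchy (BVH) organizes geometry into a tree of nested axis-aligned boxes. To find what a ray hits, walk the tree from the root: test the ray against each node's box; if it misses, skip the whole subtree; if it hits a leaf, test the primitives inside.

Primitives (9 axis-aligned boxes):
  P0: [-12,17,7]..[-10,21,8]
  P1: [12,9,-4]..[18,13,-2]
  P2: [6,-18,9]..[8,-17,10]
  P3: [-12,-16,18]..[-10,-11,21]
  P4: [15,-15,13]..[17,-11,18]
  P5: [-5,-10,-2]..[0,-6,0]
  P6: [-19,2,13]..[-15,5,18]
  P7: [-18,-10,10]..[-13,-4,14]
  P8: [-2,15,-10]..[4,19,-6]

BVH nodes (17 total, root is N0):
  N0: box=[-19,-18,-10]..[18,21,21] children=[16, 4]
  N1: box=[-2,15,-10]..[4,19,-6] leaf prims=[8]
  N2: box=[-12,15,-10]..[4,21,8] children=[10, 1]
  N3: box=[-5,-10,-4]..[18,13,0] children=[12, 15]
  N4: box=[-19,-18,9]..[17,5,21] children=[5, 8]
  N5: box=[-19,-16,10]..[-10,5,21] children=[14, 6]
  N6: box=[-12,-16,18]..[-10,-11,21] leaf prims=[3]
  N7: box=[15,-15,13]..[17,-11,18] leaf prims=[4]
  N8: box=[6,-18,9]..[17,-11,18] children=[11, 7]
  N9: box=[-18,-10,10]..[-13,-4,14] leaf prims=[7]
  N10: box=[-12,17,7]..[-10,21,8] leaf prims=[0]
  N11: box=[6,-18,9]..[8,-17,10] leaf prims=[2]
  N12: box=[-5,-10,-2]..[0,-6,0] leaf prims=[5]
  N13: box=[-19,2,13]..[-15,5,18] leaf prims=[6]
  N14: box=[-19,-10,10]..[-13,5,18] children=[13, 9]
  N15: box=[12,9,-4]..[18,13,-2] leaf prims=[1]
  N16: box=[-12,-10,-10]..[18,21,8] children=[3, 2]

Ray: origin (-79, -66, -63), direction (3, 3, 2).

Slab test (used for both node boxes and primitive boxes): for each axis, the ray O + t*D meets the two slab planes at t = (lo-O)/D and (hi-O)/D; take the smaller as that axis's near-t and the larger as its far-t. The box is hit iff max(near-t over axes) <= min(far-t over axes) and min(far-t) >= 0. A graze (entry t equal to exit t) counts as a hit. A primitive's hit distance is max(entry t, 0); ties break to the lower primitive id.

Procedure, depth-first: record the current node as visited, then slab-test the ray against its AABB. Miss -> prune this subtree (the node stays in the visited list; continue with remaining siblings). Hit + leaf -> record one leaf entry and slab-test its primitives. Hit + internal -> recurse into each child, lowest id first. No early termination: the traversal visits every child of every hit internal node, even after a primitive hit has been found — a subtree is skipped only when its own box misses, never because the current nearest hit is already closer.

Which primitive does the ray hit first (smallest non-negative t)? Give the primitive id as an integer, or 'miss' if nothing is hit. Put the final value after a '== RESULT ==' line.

Traverse from the root:
N0 x:[20,97/3] y:[16,29] z:[53/2,42] -> hit [53/2,29], descend [4, 16]
  N4 x:[20,32] y:[16,71/3] z:[36,42] -> miss, prune
  N16 x:[67/3,97/3] y:[56/3,29] z:[53/2,71/2] -> hit [53/2,29], descend [2, 3]
    N2 x:[67/3,83/3] y:[27,29] z:[53/2,71/2] -> hit [27,83/3], descend [1, 10]
      N1 x:[77/3,83/3] y:[27,85/3] z:[53/2,57/2] -> hit [27,83/3] leaf, test {P8@t=27}
      N10 x:[67/3,23] y:[83/3,29] z:[35,71/2] -> miss, prune
    N3 x:[74/3,97/3] y:[56/3,79/3] z:[59/2,63/2] -> miss, prune

Summary -> nodes [0, 4, 16, 2, 1, 10, 3]; box-tests=7; leaf-entries=1; first=P8

== RESULT ==
8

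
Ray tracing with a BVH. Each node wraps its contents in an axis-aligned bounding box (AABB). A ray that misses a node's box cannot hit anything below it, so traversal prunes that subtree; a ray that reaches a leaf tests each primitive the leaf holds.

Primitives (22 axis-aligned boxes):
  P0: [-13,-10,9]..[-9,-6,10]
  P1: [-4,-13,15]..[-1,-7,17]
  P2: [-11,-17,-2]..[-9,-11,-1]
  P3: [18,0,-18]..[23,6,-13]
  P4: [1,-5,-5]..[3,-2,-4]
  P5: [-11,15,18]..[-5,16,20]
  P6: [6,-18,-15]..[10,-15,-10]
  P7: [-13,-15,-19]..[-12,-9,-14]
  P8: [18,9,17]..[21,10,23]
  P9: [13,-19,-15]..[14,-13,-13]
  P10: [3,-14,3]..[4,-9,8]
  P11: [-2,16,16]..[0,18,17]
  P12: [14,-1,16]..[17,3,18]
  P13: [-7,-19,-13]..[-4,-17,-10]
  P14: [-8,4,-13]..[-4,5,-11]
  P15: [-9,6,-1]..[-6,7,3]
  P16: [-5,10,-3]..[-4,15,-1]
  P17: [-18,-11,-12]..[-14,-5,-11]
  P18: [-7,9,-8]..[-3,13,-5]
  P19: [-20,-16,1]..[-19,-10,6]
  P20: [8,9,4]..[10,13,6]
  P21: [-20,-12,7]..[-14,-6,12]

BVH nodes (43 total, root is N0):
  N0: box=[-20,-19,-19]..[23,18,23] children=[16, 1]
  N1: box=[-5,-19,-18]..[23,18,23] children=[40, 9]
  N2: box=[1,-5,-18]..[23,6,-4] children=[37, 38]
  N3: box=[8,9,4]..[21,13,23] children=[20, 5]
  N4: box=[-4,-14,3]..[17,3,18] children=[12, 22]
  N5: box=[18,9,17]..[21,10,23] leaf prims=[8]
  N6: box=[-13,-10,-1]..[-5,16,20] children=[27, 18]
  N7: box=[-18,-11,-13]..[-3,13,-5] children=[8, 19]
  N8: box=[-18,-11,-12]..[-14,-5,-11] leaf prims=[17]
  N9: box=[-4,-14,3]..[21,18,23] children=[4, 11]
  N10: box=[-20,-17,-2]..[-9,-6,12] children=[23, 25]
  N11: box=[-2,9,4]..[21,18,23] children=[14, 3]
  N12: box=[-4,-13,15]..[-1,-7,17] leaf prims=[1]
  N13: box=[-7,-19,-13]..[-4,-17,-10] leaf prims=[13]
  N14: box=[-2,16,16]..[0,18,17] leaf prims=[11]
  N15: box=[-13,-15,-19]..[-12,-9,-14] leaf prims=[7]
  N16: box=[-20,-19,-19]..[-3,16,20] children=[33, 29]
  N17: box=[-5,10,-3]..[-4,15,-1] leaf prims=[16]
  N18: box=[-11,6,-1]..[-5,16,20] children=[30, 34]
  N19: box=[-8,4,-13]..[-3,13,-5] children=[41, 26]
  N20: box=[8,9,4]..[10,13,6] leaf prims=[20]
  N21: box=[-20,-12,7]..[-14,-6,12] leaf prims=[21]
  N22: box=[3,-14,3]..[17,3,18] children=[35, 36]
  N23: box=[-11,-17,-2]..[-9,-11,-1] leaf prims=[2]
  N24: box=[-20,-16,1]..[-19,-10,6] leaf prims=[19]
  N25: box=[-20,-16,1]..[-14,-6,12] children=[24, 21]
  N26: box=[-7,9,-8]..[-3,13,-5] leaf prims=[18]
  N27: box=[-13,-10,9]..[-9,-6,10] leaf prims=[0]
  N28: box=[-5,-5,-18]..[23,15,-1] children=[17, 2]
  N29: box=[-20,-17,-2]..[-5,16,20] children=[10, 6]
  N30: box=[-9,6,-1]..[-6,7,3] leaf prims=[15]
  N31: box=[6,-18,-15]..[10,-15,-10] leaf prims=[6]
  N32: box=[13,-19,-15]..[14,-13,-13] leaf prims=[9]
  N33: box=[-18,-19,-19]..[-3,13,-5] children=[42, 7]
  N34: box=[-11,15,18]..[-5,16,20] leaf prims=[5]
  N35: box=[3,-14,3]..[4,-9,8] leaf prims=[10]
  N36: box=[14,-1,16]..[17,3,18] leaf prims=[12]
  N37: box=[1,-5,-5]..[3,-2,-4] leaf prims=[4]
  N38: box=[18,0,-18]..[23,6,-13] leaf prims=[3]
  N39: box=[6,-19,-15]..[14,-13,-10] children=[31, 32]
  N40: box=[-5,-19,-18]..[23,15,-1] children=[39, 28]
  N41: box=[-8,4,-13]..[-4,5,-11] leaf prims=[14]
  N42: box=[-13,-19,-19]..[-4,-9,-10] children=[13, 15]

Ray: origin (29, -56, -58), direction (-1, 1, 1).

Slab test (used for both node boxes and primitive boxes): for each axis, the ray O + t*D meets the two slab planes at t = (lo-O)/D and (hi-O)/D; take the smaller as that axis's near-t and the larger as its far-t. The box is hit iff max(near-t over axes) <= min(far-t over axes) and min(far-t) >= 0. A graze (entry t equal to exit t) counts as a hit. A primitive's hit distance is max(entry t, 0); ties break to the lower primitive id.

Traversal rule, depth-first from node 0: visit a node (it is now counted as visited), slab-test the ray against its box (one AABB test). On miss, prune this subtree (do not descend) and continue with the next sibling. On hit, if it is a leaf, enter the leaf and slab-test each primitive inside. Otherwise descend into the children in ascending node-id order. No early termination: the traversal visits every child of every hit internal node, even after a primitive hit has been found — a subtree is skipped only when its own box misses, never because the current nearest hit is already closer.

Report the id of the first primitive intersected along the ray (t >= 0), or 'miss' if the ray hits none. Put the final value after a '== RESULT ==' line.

Traverse from the root:
N0 x:[6,49] y:[37,74] z:[39,81] -> hit [39,49], descend [1, 16]
  N1 x:[6,34] y:[37,74] z:[40,81] -> miss, prune
  N16 x:[32,49] y:[37,72] z:[39,78] -> hit [39,49], descend [29, 33]
    N29 x:[34,49] y:[39,72] z:[56,78] -> miss, prune
    N33 x:[32,47] y:[37,69] z:[39,53] -> hit [39,47], descend [7, 42]
      N7 x:[32,47] y:[45,69] z:[45,53] -> hit [45,47], descend [8, 19]
        N8 x:[43,47] y:[45,51] z:[46,47] -> hit [46,47] leaf, test {P17@t=46}
        N19 x:[32,37] y:[60,69] z:[45,53] -> miss, prune
      N42 x:[33,42] y:[37,47] z:[39,48] -> hit [39,42], descend [13, 15]
        N13 x:[33,36] y:[37,39] z:[45,48] -> miss, prune
        N15 x:[41,42] y:[41,47] z:[39,44] -> hit [41,42] leaf, test {P7@t=41}

Visited [0, 1, 16, 29, 33, 7, 8, 19, 42, 13, 15]. Tests: 11 box, 2 leaf. Nearest: P7.

== RESULT ==
7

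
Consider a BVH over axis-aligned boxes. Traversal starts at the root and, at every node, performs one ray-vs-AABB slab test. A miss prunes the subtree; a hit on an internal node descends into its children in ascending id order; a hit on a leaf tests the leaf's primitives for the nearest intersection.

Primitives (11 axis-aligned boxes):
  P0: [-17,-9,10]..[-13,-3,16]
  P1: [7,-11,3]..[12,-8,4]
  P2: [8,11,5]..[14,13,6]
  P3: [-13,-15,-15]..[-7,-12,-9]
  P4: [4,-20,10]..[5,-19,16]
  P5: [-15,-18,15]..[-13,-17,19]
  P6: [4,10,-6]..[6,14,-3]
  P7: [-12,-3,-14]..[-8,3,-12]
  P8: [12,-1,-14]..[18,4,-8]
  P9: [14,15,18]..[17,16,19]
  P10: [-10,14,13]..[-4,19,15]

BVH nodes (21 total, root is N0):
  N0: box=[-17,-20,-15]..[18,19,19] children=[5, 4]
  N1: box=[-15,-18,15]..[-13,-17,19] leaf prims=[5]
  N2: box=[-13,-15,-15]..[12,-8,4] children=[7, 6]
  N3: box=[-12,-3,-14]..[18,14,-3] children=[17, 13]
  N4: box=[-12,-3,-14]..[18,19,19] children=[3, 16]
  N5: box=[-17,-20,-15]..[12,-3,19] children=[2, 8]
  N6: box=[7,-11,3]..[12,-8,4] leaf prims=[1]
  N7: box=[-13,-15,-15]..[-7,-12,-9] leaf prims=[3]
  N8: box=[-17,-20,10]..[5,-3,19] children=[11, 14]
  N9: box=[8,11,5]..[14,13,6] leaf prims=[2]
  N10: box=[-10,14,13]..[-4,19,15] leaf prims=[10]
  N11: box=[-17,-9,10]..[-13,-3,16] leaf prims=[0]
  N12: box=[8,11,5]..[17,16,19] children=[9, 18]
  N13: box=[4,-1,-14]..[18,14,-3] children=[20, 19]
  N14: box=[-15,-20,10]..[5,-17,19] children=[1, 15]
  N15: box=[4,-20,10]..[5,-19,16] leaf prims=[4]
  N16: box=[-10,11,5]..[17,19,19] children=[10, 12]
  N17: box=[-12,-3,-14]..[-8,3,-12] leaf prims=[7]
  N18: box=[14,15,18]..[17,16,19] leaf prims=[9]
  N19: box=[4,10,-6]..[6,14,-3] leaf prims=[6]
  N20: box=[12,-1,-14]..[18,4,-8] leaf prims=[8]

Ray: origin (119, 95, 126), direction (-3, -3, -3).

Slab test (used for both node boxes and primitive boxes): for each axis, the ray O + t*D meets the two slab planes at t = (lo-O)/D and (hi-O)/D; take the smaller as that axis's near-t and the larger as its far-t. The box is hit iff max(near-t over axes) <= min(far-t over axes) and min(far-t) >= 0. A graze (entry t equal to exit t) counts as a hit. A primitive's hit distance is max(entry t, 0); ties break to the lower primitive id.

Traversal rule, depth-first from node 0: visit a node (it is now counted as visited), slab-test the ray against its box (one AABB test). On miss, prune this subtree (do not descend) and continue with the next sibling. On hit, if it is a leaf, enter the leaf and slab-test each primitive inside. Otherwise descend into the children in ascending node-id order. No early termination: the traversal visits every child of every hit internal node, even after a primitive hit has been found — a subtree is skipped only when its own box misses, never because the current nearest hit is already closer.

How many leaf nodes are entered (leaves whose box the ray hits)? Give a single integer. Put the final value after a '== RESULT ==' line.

Traverse from the root:
N0 x:[101/3,136/3] y:[76/3,115/3] z:[107/3,47] -> hit [107/3,115/3], descend [4, 5]
  N4 x:[101/3,131/3] y:[76/3,98/3] z:[107/3,140/3] -> miss, prune
  N5 x:[107/3,136/3] y:[98/3,115/3] z:[107/3,47] -> hit [107/3,115/3], descend [2, 8]
    N2 x:[107/3,44] y:[103/3,110/3] z:[122/3,47] -> miss, prune
    N8 x:[38,136/3] y:[98/3,115/3] z:[107/3,116/3] -> hit [38,115/3], descend [11, 14]
      N11 x:[44,136/3] y:[98/3,104/3] z:[110/3,116/3] -> miss, prune
      N14 x:[38,134/3] y:[112/3,115/3] z:[107/3,116/3] -> hit [38,115/3], descend [1, 15]
        N1 x:[44,134/3] y:[112/3,113/3] z:[107/3,37] -> miss, prune
        N15 x:[38,115/3] y:[38,115/3] z:[110/3,116/3] -> hit [38,115/3] leaf, test {P4@t=38}

Visited [0, 4, 5, 2, 8, 11, 14, 1, 15]. Tests: 9 box, 1 leaf. Nearest: P4.

== RESULT ==
1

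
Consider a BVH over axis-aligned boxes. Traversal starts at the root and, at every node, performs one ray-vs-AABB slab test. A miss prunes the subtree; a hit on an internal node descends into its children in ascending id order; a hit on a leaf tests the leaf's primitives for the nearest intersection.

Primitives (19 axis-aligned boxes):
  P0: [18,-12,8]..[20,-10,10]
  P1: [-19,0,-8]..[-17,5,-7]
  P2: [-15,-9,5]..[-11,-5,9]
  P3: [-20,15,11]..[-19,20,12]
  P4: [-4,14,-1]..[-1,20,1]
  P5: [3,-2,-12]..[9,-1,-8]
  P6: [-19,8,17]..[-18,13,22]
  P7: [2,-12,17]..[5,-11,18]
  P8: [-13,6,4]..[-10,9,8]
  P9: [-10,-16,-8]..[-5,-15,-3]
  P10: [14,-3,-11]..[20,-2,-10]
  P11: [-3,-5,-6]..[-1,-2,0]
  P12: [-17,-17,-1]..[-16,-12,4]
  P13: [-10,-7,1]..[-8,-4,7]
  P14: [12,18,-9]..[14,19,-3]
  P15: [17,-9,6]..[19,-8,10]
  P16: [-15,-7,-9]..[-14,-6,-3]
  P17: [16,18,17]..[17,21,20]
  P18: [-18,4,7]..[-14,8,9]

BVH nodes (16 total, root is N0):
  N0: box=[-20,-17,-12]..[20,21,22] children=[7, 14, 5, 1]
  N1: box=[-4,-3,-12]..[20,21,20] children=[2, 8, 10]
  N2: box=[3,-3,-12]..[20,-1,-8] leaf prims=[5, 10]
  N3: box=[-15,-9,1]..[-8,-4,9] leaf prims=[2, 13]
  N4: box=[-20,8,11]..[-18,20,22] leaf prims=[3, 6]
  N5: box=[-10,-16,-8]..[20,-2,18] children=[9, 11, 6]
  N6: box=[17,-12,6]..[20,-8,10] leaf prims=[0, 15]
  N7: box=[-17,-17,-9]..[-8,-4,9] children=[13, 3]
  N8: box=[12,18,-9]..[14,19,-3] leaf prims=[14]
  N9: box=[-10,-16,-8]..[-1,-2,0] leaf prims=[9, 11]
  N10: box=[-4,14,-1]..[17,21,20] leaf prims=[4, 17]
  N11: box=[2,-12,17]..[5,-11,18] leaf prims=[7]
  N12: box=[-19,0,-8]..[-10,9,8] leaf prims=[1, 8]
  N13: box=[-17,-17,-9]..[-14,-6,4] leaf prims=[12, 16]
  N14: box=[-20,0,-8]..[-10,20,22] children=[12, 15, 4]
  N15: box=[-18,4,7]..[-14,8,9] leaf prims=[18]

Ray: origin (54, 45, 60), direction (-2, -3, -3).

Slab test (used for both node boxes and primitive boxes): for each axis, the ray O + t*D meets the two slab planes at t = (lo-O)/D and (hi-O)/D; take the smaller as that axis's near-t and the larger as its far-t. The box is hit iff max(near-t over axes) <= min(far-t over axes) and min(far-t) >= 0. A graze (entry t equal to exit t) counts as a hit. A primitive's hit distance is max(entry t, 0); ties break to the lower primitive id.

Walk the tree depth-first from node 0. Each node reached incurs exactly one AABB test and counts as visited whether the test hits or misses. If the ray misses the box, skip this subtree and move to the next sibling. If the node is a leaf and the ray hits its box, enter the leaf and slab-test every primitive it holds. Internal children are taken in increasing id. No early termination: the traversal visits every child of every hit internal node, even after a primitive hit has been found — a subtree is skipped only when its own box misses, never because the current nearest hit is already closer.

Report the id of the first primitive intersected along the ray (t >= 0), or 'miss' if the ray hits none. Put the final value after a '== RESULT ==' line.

Trace the traversal:
N0 x:[17,37] y:[8,62/3] z:[38/3,24] -> hit [17,62/3], descend [1, 5, 7, 14]
  N1 x:[17,29] y:[8,16] z:[40/3,24] -> miss, prune
  N5 x:[17,32] y:[47/3,61/3] z:[14,68/3] -> hit [17,61/3], descend [6, 9, 11]
    N6 x:[17,37/2] y:[53/3,19] z:[50/3,18] -> hit [53/3,18] leaf, test {P0(miss), P15@t=53/3}
    N9 x:[55/2,32] y:[47/3,61/3] z:[20,68/3] -> miss, prune
    N11 x:[49/2,26] y:[56/3,19] z:[14,43/3] -> miss, prune
  N7 x:[31,71/2] y:[49/3,62/3] z:[17,23] -> miss, prune
  N14 x:[32,37] y:[25/3,15] z:[38/3,68/3] -> miss, prune

8 AABB tests over nodes [0, 1, 5, 6, 9, 11, 7, 14]; 1 leaf entered; closest P15.

== RESULT ==
15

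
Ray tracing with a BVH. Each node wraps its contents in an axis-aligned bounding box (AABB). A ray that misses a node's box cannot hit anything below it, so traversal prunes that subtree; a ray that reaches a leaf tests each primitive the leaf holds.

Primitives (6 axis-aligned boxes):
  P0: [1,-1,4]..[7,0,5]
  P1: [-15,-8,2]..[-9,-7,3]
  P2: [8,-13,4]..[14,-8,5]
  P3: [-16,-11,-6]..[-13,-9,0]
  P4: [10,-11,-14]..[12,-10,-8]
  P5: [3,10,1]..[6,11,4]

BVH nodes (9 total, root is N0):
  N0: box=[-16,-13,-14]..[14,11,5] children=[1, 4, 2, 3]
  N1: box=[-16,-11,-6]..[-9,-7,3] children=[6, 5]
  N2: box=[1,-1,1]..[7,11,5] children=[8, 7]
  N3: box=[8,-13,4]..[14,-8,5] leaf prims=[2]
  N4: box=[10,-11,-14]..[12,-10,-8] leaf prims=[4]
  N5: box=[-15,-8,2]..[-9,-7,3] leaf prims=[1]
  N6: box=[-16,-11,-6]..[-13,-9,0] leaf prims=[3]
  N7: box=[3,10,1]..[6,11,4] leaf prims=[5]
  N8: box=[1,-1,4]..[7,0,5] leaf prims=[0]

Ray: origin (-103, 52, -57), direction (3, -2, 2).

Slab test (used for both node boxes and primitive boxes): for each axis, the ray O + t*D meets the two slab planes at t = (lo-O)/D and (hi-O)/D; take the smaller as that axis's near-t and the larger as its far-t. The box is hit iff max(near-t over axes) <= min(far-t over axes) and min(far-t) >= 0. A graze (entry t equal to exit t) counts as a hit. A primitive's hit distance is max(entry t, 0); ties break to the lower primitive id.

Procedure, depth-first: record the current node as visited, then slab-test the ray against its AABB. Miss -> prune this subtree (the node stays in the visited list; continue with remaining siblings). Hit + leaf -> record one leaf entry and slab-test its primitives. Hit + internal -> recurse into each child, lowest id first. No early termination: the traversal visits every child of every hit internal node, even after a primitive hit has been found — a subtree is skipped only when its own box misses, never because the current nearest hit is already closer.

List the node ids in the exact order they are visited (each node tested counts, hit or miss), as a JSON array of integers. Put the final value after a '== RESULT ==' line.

Trace the traversal:
N0 x:[29,39] y:[41/2,65/2] z:[43/2,31] -> hit [29,31], descend [1, 2, 3, 4]
  N1 x:[29,94/3] y:[59/2,63/2] z:[51/2,30] -> hit [59/2,30], descend [5, 6]
    N5 x:[88/3,94/3] y:[59/2,30] z:[59/2,30] -> hit [59/2,30] leaf, test {P1@t=59/2}
    N6 x:[29,30] y:[61/2,63/2] z:[51/2,57/2] -> miss, prune
  N2 x:[104/3,110/3] y:[41/2,53/2] z:[29,31] -> miss, prune
  N3 x:[37,39] y:[30,65/2] z:[61/2,31] -> miss, prune
  N4 x:[113/3,115/3] y:[31,63/2] z:[43/2,49/2] -> miss, prune

order=[0, 1, 5, 6, 2, 3, 4]  |boxes|=7  |leaves|=1  hit=P1

== RESULT ==
[0, 1, 5, 6, 2, 3, 4]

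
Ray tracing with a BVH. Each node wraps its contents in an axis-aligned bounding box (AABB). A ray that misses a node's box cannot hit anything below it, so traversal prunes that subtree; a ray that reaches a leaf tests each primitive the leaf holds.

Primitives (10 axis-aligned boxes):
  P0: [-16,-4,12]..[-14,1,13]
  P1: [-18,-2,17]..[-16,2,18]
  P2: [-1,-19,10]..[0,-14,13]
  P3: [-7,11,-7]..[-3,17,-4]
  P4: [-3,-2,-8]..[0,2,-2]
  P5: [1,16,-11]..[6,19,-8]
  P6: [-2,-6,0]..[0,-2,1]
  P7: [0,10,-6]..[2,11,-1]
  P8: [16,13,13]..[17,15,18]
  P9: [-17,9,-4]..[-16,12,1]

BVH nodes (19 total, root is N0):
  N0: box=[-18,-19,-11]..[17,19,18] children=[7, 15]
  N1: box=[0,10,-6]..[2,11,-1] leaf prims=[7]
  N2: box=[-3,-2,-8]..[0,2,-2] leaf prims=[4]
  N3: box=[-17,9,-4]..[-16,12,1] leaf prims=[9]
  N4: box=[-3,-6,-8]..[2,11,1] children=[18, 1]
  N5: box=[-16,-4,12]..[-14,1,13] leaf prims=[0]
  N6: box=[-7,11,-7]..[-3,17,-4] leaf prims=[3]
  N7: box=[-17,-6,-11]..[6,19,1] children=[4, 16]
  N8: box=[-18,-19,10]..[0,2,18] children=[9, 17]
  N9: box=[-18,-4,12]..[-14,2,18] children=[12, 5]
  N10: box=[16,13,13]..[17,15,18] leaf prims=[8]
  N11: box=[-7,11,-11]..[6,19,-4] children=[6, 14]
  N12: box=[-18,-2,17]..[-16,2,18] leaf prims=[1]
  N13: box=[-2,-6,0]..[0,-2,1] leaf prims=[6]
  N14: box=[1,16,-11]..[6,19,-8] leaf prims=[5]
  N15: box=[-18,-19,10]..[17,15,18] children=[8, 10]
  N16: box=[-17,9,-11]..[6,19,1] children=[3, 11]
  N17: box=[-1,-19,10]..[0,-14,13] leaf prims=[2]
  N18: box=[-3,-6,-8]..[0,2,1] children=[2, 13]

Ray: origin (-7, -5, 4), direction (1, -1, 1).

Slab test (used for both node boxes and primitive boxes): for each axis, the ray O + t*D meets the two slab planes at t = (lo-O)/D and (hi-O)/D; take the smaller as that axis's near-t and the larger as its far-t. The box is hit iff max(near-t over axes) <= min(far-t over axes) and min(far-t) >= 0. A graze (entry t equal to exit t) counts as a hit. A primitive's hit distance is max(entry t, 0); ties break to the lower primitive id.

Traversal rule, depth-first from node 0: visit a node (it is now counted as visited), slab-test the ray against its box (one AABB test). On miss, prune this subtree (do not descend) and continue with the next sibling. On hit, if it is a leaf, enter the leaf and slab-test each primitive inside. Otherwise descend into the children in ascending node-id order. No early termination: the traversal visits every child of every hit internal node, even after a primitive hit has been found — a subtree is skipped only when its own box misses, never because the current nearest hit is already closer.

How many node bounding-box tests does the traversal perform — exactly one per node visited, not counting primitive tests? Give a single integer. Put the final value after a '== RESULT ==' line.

Traverse from the root:
N0 x:[-11,24] y:[-24,14] z:[-15,14] -> hit [-11,14], descend [7, 15]
  N7 x:[-10,13] y:[-24,1] z:[-15,-3] -> miss, prune
  N15 x:[-11,24] y:[-20,14] z:[6,14] -> hit [6,14], descend [8, 10]
    N8 x:[-11,7] y:[-7,14] z:[6,14] -> hit [6,7], descend [9, 17]
      N9 x:[-11,-7] y:[-7,-1] z:[8,14] -> miss, prune
      N17 x:[6,7] y:[9,14] z:[6,9] -> miss, prune
    N10 x:[23,24] y:[-20,-18] z:[9,14] -> miss, prune

Visited [0, 7, 15, 8, 9, 17, 10]. Tests: 7 box, 0 leaf. Nearest: miss.

== RESULT ==
7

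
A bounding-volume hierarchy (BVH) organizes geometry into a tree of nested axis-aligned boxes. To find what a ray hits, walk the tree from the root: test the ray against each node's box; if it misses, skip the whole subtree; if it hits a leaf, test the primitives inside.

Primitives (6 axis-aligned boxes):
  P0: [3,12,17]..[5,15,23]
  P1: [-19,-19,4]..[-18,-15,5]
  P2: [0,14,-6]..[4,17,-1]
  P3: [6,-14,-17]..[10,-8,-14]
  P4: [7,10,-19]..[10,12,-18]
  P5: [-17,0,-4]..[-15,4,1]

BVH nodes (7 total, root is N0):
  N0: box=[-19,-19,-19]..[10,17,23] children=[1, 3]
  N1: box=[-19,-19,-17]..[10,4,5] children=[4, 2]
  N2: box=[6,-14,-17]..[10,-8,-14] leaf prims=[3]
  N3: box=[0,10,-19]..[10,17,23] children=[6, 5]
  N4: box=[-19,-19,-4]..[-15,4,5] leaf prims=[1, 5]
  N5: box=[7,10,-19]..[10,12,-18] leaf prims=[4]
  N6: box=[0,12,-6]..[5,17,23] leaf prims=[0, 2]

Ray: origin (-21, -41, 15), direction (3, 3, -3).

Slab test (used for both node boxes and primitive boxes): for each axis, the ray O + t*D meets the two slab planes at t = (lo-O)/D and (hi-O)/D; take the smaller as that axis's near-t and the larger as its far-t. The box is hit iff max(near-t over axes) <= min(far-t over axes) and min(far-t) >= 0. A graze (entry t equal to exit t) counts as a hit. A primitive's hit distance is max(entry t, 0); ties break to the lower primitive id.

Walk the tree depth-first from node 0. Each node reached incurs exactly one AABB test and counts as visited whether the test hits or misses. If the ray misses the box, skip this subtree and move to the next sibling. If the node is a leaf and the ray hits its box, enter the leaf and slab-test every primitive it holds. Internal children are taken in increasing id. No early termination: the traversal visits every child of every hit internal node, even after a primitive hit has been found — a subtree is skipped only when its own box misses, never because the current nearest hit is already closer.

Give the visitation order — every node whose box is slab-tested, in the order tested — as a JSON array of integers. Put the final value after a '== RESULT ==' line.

Walk:
N0 x:[2/3,31/3] y:[22/3,58/3] z:[-8/3,34/3] -> hit [22/3,31/3], descend [1, 3]
  N1 x:[2/3,31/3] y:[22/3,15] z:[10/3,32/3] -> hit [22/3,31/3], descend [2, 4]
    N2 x:[9,31/3] y:[9,11] z:[29/3,32/3] -> hit [29/3,31/3] leaf, test {P3@t=29/3}
    N4 x:[2/3,2] y:[22/3,15] z:[10/3,19/3] -> miss, prune
  N3 x:[7,31/3] y:[17,58/3] z:[-8/3,34/3] -> miss, prune

Visited [0, 1, 2, 4, 3]. Tests: 5 box, 1 leaf. Nearest: P3.

== RESULT ==
[0, 1, 2, 4, 3]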